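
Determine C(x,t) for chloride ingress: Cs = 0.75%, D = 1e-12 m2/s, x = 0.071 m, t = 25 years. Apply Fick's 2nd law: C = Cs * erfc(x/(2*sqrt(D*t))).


t_seconds = 25 * 365.25 * 24 * 3600 = 788940000.0 s
arg = 0.071 / (2 * sqrt(1e-12 * 788940000.0))
= 1.2639
erfc(1.2639) = 0.0739
C = 0.75 * 0.0739 = 0.0554%

0.0554


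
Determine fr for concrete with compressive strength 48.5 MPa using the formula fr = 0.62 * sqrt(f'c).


fr = 0.62 * sqrt(48.5)
= 4.318 MPa

4.318


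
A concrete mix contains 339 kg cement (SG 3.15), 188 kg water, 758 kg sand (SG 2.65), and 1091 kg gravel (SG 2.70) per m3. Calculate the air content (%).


Vol cement = 339 / (3.15 * 1000) = 0.107619 m3
Vol water = 188 / 1000 = 0.188 m3
Vol sand = 758 / (2.65 * 1000) = 0.286038 m3
Vol gravel = 1091 / (2.70 * 1000) = 0.404074 m3
Total solid + water volume = 0.985731 m3
Air = (1 - 0.985731) * 100 = 1.43%

1.43


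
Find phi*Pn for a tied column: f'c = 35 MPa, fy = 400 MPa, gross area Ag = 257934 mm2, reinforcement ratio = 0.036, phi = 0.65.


Ast = rho * Ag = 0.036 * 257934 = 9285.624 mm2
phi*Pn = 0.65 * 0.80 * (0.85 * 35 * (257934 - 9285.624) + 400 * 9285.624) / 1000
= 5778.0 kN

5778.0


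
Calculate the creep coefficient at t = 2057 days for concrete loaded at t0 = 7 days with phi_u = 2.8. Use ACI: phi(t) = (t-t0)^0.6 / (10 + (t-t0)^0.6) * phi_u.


dt = 2057 - 7 = 2050
phi = 2050^0.6 / (10 + 2050^0.6) * 2.8
= 2.538

2.538


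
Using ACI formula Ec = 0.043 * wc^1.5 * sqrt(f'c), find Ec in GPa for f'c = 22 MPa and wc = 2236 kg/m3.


Ec = 0.043 * 2236^1.5 * sqrt(22) / 1000
= 21.32 GPa

21.32


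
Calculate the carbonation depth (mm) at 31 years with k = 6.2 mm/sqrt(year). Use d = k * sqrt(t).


depth = k * sqrt(t)
= 6.2 * sqrt(31)
= 34.52 mm

34.52


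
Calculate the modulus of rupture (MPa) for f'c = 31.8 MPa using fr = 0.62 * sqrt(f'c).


fr = 0.62 * sqrt(31.8)
= 3.496 MPa

3.496


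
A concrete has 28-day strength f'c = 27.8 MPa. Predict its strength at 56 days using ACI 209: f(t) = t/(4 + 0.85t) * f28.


f(56) = 56 / (4 + 0.85 * 56) * 27.8
= 56 / 51.6 * 27.8
= 30.17 MPa

30.17


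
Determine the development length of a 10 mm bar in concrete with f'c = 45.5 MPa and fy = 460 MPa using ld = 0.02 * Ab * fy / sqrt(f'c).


Ab = pi * 10^2 / 4 = 78.54 mm2
ld = 0.02 * 78.54 * 460 / sqrt(45.5)
= 107.1 mm

107.1


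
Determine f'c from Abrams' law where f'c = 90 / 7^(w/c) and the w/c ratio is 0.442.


f'c = 90 / 7^0.442
= 90 / 2.363
= 38.08 MPa

38.08


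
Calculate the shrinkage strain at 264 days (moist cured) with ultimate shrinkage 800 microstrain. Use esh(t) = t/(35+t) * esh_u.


esh(264) = 264 / (35 + 264) * 800
= 264 / 299 * 800
= 706.4 microstrain

706.4


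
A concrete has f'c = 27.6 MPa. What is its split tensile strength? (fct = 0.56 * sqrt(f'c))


fct = 0.56 * sqrt(27.6)
= 0.56 * 5.254
= 2.942 MPa

2.942


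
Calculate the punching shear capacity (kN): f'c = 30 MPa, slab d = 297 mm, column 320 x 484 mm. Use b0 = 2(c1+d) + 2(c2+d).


b0 = 2*(320 + 297) + 2*(484 + 297) = 2796 mm
Vc = 0.33 * sqrt(30) * 2796 * 297 / 1000
= 1500.96 kN

1500.96


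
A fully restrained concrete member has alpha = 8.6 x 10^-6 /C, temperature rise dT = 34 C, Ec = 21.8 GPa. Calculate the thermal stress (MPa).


sigma = alpha * dT * Ec
= 8.6e-6 * 34 * 21.8 * 1000
= 6.374 MPa

6.374


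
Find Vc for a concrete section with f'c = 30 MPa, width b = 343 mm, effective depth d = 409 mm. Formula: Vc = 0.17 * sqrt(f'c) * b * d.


Vc = 0.17 * sqrt(30) * 343 * 409 / 1000
= 130.63 kN

130.63


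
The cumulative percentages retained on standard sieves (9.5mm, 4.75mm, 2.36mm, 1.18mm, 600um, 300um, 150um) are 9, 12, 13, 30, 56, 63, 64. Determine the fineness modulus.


FM = sum(cumulative % retained) / 100
= 247 / 100
= 2.47

2.47


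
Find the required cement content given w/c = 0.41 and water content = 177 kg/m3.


Cement = water / (w/c)
= 177 / 0.41
= 431.7 kg/m3

431.7


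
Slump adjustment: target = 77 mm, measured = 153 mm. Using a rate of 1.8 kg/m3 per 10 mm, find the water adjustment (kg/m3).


Difference = 77 - 153 = -76 mm
Water adjustment = -76 * 1.8 / 10 = -13.7 kg/m3

-13.7


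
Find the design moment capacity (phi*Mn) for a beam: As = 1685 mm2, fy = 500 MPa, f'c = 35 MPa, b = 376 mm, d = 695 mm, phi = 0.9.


a = As * fy / (0.85 * f'c * b)
= 1685 * 500 / (0.85 * 35 * 376)
= 75.3174 mm
Mn = As * fy * (d - a/2) / 10^6
= 553.8101 kN-m
phi*Mn = 0.9 * 553.8101 = 498.43 kN-m

498.43


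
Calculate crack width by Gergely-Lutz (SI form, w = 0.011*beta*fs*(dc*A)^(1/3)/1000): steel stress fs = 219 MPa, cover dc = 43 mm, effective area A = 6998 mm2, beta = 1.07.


w = 0.011 * beta * fs * (dc * A)^(1/3) / 1000
= 0.011 * 1.07 * 219 * (43 * 6998)^(1/3) / 1000
= 0.173 mm

0.173


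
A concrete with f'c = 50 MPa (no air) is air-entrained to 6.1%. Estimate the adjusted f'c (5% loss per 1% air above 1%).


Strength loss = (6.1 - 1) * 5 = 25.5%
f'c = 50 * (1 - 25.5/100)
= 37.25 MPa

37.25


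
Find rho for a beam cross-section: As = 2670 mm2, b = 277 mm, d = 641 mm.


rho = As / (b * d)
= 2670 / (277 * 641)
= 0.015

0.015


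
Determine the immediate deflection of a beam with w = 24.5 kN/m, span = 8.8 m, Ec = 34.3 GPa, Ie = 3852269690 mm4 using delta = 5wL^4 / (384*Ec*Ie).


Convert: L = 8.8 m = 8800 mm, Ec = 34.3 GPa = 34300 MPa
delta = 5 * 24.5 * 8800^4 / (384 * 34300 * 3852269690)
= 14.48 mm

14.48


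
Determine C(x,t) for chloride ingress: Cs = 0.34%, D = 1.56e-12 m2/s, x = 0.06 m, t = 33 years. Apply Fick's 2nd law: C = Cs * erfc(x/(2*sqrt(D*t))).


t_seconds = 33 * 365.25 * 24 * 3600 = 1041400800.0 s
arg = 0.06 / (2 * sqrt(1.56e-12 * 1041400800.0))
= 0.7443
erfc(0.7443) = 0.2925
C = 0.34 * 0.2925 = 0.0995%

0.0995


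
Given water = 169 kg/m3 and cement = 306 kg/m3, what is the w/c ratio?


w/c = water / cement
w/c = 169 / 306 = 0.552

0.552


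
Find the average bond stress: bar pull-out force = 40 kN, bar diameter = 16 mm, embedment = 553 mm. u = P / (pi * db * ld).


u = P / (pi * db * ld)
= 40 * 1000 / (pi * 16 * 553)
= 1.439 MPa

1.439


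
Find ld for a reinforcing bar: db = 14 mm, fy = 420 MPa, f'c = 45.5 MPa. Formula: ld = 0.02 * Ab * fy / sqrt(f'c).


Ab = pi * 14^2 / 4 = 153.938 mm2
ld = 0.02 * 153.938 * 420 / sqrt(45.5)
= 191.7 mm

191.7


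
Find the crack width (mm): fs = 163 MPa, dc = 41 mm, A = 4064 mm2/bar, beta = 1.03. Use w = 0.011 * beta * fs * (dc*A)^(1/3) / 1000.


w = 0.011 * beta * fs * (dc * A)^(1/3) / 1000
= 0.011 * 1.03 * 163 * (41 * 4064)^(1/3) / 1000
= 0.102 mm

0.102


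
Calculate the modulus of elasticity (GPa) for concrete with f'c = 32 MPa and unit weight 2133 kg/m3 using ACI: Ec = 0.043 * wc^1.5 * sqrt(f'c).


Ec = 0.043 * 2133^1.5 * sqrt(32) / 1000
= 23.96 GPa

23.96


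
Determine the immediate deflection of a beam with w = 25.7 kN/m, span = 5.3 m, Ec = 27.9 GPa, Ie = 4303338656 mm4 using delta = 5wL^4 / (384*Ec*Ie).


Convert: L = 5.3 m = 5300 mm, Ec = 27.9 GPa = 27900 MPa
delta = 5 * 25.7 * 5300^4 / (384 * 27900 * 4303338656)
= 2.2 mm

2.2


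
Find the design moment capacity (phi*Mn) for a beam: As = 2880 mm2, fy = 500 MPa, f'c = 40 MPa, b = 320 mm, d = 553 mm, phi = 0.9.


a = As * fy / (0.85 * f'c * b)
= 2880 * 500 / (0.85 * 40 * 320)
= 132.3529 mm
Mn = As * fy * (d - a/2) / 10^6
= 701.0259 kN-m
phi*Mn = 0.9 * 701.0259 = 630.92 kN-m

630.92


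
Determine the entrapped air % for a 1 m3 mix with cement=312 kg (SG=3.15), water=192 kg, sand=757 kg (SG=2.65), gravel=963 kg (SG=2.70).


Vol cement = 312 / (3.15 * 1000) = 0.099048 m3
Vol water = 192 / 1000 = 0.192 m3
Vol sand = 757 / (2.65 * 1000) = 0.28566 m3
Vol gravel = 963 / (2.70 * 1000) = 0.356667 m3
Total solid + water volume = 0.933375 m3
Air = (1 - 0.933375) * 100 = 6.66%

6.66


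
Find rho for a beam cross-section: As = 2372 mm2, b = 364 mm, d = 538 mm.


rho = As / (b * d)
= 2372 / (364 * 538)
= 0.0121

0.0121


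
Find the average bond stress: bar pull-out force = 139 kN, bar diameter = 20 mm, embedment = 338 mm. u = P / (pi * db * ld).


u = P / (pi * db * ld)
= 139 * 1000 / (pi * 20 * 338)
= 6.545 MPa

6.545


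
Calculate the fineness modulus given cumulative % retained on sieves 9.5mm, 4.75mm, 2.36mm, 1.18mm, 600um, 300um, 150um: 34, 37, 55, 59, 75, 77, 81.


FM = sum(cumulative % retained) / 100
= 418 / 100
= 4.18

4.18


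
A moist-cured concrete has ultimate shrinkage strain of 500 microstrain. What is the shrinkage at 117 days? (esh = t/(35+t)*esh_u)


esh(117) = 117 / (35 + 117) * 500
= 117 / 152 * 500
= 384.9 microstrain

384.9


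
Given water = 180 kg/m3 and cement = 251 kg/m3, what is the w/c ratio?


w/c = water / cement
w/c = 180 / 251 = 0.717

0.717


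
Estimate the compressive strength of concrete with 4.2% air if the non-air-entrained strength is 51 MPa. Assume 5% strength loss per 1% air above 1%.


Strength loss = (4.2 - 1) * 5 = 16.0%
f'c = 51 * (1 - 16.0/100)
= 42.84 MPa

42.84


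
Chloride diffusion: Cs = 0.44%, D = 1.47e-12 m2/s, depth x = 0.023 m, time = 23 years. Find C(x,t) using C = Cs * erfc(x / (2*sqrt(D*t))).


t_seconds = 23 * 365.25 * 24 * 3600 = 725824800.0 s
arg = 0.023 / (2 * sqrt(1.47e-12 * 725824800.0))
= 0.3521
erfc(0.3521) = 0.6186
C = 0.44 * 0.6186 = 0.2722%

0.2722


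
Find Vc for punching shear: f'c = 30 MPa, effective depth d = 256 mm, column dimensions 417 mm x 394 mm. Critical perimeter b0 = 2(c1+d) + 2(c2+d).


b0 = 2*(417 + 256) + 2*(394 + 256) = 2646 mm
Vc = 0.33 * sqrt(30) * 2646 * 256 / 1000
= 1224.35 kN

1224.35


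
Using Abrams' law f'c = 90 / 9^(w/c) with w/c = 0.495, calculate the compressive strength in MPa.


f'c = 90 / 9^0.495
= 90 / 2.967
= 30.33 MPa

30.33


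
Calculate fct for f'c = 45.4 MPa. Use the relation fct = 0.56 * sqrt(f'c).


fct = 0.56 * sqrt(45.4)
= 0.56 * 6.738
= 3.773 MPa

3.773


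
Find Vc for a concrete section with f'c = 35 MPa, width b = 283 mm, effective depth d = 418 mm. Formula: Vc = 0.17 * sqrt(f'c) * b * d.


Vc = 0.17 * sqrt(35) * 283 * 418 / 1000
= 118.97 kN

118.97


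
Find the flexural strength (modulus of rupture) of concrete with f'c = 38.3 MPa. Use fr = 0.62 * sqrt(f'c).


fr = 0.62 * sqrt(38.3)
= 3.837 MPa

3.837


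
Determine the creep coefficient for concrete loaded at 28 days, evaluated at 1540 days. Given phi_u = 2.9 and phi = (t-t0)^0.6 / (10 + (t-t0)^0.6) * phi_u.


dt = 1540 - 28 = 1512
phi = 1512^0.6 / (10 + 1512^0.6) * 2.9
= 2.581

2.581


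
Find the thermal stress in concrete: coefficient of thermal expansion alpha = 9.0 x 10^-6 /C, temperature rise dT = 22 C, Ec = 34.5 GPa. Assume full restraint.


sigma = alpha * dT * Ec
= 9.0e-6 * 22 * 34.5 * 1000
= 6.831 MPa

6.831


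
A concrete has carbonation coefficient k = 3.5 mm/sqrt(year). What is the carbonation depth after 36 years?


depth = k * sqrt(t)
= 3.5 * sqrt(36)
= 21.0 mm

21.0


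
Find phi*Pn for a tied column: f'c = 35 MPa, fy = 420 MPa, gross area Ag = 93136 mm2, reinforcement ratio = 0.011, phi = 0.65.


Ast = rho * Ag = 0.011 * 93136 = 1024.496 mm2
phi*Pn = 0.65 * 0.80 * (0.85 * 35 * (93136 - 1024.496) + 420 * 1024.496) / 1000
= 1648.71 kN

1648.71


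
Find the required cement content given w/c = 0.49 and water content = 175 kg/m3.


Cement = water / (w/c)
= 175 / 0.49
= 357.1 kg/m3

357.1


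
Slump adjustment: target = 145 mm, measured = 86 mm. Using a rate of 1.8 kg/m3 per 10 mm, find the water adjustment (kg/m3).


Difference = 145 - 86 = 59 mm
Water adjustment = 59 * 1.8 / 10 = 10.6 kg/m3

10.6


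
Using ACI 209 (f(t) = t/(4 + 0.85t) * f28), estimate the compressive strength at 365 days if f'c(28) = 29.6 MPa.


f(365) = 365 / (4 + 0.85 * 365) * 29.6
= 365 / 314.25 * 29.6
= 34.38 MPa

34.38


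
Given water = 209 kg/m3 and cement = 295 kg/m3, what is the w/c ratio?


w/c = water / cement
w/c = 209 / 295 = 0.708

0.708


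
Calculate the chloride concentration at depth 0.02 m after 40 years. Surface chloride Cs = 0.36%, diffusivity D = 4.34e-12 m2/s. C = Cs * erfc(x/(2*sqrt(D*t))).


t_seconds = 40 * 365.25 * 24 * 3600 = 1262304000.0 s
arg = 0.02 / (2 * sqrt(4.34e-12 * 1262304000.0))
= 0.1351
erfc(0.1351) = 0.8485
C = 0.36 * 0.8485 = 0.3055%

0.3055


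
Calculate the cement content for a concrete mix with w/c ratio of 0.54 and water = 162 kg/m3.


Cement = water / (w/c)
= 162 / 0.54
= 300.0 kg/m3

300.0


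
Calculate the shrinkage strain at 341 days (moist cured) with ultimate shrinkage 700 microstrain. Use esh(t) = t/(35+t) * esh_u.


esh(341) = 341 / (35 + 341) * 700
= 341 / 376 * 700
= 634.8 microstrain

634.8


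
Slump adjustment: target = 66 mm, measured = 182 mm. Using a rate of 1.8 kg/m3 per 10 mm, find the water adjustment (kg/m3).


Difference = 66 - 182 = -116 mm
Water adjustment = -116 * 1.8 / 10 = -20.9 kg/m3

-20.9


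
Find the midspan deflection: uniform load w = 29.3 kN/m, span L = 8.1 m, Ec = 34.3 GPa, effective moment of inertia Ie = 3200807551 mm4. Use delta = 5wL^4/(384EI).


Convert: L = 8.1 m = 8100 mm, Ec = 34.3 GPa = 34300 MPa
delta = 5 * 29.3 * 8100^4 / (384 * 34300 * 3200807551)
= 14.96 mm

14.96


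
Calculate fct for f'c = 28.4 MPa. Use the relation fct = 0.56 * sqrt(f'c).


fct = 0.56 * sqrt(28.4)
= 0.56 * 5.329
= 2.984 MPa

2.984


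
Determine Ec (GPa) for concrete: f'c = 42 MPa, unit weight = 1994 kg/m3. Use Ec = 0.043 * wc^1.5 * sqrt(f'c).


Ec = 0.043 * 1994^1.5 * sqrt(42) / 1000
= 24.81 GPa

24.81


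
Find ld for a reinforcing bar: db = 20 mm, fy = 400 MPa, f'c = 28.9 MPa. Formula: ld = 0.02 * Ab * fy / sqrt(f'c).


Ab = pi * 20^2 / 4 = 314.159 mm2
ld = 0.02 * 314.159 * 400 / sqrt(28.9)
= 467.5 mm

467.5


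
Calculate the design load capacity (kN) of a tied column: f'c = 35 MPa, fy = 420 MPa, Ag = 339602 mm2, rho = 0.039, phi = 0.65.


Ast = rho * Ag = 0.039 * 339602 = 13244.478 mm2
phi*Pn = 0.65 * 0.80 * (0.85 * 35 * (339602 - 13244.478) + 420 * 13244.478) / 1000
= 7941.34 kN

7941.34


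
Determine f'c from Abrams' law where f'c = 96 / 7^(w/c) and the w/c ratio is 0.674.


f'c = 96 / 7^0.674
= 96 / 3.712
= 25.86 MPa

25.86


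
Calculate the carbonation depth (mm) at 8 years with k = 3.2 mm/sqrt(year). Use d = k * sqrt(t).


depth = k * sqrt(t)
= 3.2 * sqrt(8)
= 9.05 mm

9.05


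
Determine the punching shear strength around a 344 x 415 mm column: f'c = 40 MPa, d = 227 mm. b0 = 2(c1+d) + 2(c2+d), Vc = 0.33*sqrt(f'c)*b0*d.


b0 = 2*(344 + 227) + 2*(415 + 227) = 2426 mm
Vc = 0.33 * sqrt(40) * 2426 * 227 / 1000
= 1149.37 kN

1149.37


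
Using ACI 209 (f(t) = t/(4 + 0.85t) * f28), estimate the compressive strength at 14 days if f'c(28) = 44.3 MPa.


f(14) = 14 / (4 + 0.85 * 14) * 44.3
= 14 / 15.9 * 44.3
= 39.01 MPa

39.01


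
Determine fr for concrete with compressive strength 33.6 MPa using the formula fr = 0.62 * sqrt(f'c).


fr = 0.62 * sqrt(33.6)
= 3.594 MPa

3.594


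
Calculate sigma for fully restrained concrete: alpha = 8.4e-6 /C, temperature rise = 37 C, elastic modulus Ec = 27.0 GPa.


sigma = alpha * dT * Ec
= 8.4e-6 * 37 * 27.0 * 1000
= 8.392 MPa

8.392


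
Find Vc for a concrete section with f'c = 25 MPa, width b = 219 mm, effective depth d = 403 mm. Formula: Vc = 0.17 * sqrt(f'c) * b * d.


Vc = 0.17 * sqrt(25) * 219 * 403 / 1000
= 75.02 kN

75.02


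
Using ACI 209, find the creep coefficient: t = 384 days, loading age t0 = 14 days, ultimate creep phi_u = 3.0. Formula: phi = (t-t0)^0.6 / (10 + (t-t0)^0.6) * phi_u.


dt = 384 - 14 = 370
phi = 370^0.6 / (10 + 370^0.6) * 3.0
= 2.33

2.33


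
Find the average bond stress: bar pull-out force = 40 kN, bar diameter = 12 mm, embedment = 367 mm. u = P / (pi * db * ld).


u = P / (pi * db * ld)
= 40 * 1000 / (pi * 12 * 367)
= 2.891 MPa

2.891


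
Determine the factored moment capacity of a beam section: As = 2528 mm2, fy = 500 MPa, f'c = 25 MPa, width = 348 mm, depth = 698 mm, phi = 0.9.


a = As * fy / (0.85 * f'c * b)
= 2528 * 500 / (0.85 * 25 * 348)
= 170.9263 mm
Mn = As * fy * (d - a/2) / 10^6
= 774.2466 kN-m
phi*Mn = 0.9 * 774.2466 = 696.82 kN-m

696.82


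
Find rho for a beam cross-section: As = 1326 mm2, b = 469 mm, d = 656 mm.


rho = As / (b * d)
= 1326 / (469 * 656)
= 0.0043

0.0043


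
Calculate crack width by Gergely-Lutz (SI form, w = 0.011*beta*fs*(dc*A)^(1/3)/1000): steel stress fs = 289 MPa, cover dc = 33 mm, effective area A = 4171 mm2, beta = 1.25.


w = 0.011 * beta * fs * (dc * A)^(1/3) / 1000
= 0.011 * 1.25 * 289 * (33 * 4171)^(1/3) / 1000
= 0.205 mm

0.205


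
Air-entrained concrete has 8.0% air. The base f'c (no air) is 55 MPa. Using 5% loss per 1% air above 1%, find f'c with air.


Strength loss = (8.0 - 1) * 5 = 35.0%
f'c = 55 * (1 - 35.0/100)
= 35.75 MPa

35.75


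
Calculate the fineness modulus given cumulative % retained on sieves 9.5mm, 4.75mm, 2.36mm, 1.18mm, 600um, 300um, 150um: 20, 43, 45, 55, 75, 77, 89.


FM = sum(cumulative % retained) / 100
= 404 / 100
= 4.04

4.04


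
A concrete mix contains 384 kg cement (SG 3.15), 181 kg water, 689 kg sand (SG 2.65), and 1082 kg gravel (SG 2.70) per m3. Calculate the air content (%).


Vol cement = 384 / (3.15 * 1000) = 0.121905 m3
Vol water = 181 / 1000 = 0.181 m3
Vol sand = 689 / (2.65 * 1000) = 0.26 m3
Vol gravel = 1082 / (2.70 * 1000) = 0.400741 m3
Total solid + water volume = 0.963646 m3
Air = (1 - 0.963646) * 100 = 3.64%

3.64


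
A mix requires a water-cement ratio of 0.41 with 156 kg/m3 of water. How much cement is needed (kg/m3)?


Cement = water / (w/c)
= 156 / 0.41
= 380.5 kg/m3

380.5


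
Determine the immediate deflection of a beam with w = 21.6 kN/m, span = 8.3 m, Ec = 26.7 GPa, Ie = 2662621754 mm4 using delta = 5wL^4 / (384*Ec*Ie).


Convert: L = 8.3 m = 8300 mm, Ec = 26.7 GPa = 26700 MPa
delta = 5 * 21.6 * 8300^4 / (384 * 26700 * 2662621754)
= 18.78 mm

18.78


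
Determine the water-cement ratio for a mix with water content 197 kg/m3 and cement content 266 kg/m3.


w/c = water / cement
w/c = 197 / 266 = 0.741

0.741


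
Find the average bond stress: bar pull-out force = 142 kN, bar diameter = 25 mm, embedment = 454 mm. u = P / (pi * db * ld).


u = P / (pi * db * ld)
= 142 * 1000 / (pi * 25 * 454)
= 3.982 MPa

3.982


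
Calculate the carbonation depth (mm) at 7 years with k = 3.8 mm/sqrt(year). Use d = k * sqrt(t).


depth = k * sqrt(t)
= 3.8 * sqrt(7)
= 10.05 mm

10.05


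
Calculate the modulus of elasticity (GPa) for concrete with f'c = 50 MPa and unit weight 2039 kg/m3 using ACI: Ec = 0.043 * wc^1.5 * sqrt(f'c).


Ec = 0.043 * 2039^1.5 * sqrt(50) / 1000
= 27.99 GPa

27.99


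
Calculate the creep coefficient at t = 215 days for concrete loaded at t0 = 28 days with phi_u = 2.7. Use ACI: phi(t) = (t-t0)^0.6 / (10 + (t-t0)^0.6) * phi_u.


dt = 215 - 28 = 187
phi = 187^0.6 / (10 + 187^0.6) * 2.7
= 1.884

1.884


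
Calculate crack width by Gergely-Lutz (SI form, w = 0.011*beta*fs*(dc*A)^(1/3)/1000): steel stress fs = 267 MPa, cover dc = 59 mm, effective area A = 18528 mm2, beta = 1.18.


w = 0.011 * beta * fs * (dc * A)^(1/3) / 1000
= 0.011 * 1.18 * 267 * (59 * 18528)^(1/3) / 1000
= 0.357 mm

0.357


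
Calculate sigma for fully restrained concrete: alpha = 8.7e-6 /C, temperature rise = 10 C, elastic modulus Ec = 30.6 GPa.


sigma = alpha * dT * Ec
= 8.7e-6 * 10 * 30.6 * 1000
= 2.662 MPa

2.662


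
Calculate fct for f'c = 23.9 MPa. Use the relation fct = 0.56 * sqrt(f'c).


fct = 0.56 * sqrt(23.9)
= 0.56 * 4.889
= 2.738 MPa

2.738


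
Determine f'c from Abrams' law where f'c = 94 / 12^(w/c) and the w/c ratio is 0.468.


f'c = 94 / 12^0.468
= 94 / 3.199
= 29.38 MPa

29.38


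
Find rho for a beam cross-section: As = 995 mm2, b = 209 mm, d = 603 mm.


rho = As / (b * d)
= 995 / (209 * 603)
= 0.0079

0.0079


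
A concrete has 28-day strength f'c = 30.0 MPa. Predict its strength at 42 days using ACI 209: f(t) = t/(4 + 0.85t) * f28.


f(42) = 42 / (4 + 0.85 * 42) * 30.0
= 42 / 39.7 * 30.0
= 31.74 MPa

31.74


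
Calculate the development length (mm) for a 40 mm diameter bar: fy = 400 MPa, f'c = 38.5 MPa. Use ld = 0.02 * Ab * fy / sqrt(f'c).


Ab = pi * 40^2 / 4 = 1256.637 mm2
ld = 0.02 * 1256.637 * 400 / sqrt(38.5)
= 1620.2 mm

1620.2


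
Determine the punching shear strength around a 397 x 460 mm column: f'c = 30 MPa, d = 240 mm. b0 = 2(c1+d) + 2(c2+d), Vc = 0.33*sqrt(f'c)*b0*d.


b0 = 2*(397 + 240) + 2*(460 + 240) = 2674 mm
Vc = 0.33 * sqrt(30) * 2674 * 240 / 1000
= 1159.97 kN

1159.97


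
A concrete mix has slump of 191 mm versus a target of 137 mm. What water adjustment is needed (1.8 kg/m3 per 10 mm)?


Difference = 137 - 191 = -54 mm
Water adjustment = -54 * 1.8 / 10 = -9.7 kg/m3

-9.7


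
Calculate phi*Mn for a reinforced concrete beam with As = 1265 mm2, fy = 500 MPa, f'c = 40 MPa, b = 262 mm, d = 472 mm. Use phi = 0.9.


a = As * fy / (0.85 * f'c * b)
= 1265 * 500 / (0.85 * 40 * 262)
= 71.0036 mm
Mn = As * fy * (d - a/2) / 10^6
= 276.0851 kN-m
phi*Mn = 0.9 * 276.0851 = 248.48 kN-m

248.48


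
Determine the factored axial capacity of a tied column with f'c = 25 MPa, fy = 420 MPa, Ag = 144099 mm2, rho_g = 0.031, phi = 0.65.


Ast = rho * Ag = 0.031 * 144099 = 4467.069 mm2
phi*Pn = 0.65 * 0.80 * (0.85 * 25 * (144099 - 4467.069) + 420 * 4467.069) / 1000
= 2518.54 kN

2518.54


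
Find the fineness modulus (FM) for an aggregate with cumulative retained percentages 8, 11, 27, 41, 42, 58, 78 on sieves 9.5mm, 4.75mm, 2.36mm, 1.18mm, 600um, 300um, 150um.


FM = sum(cumulative % retained) / 100
= 265 / 100
= 2.65

2.65


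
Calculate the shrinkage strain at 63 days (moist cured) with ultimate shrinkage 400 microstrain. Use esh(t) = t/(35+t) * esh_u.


esh(63) = 63 / (35 + 63) * 400
= 63 / 98 * 400
= 257.1 microstrain

257.1


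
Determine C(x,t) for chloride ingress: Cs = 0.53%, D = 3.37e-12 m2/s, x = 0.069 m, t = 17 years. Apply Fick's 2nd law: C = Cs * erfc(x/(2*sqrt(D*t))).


t_seconds = 17 * 365.25 * 24 * 3600 = 536479200.0 s
arg = 0.069 / (2 * sqrt(3.37e-12 * 536479200.0))
= 0.8114
erfc(0.8114) = 0.2512
C = 0.53 * 0.2512 = 0.1331%

0.1331


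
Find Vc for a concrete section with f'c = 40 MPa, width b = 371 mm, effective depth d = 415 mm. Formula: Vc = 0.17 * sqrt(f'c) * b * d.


Vc = 0.17 * sqrt(40) * 371 * 415 / 1000
= 165.54 kN

165.54


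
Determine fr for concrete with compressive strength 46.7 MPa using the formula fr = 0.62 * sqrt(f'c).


fr = 0.62 * sqrt(46.7)
= 4.237 MPa

4.237


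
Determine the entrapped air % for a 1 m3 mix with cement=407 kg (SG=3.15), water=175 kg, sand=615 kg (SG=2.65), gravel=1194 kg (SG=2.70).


Vol cement = 407 / (3.15 * 1000) = 0.129206 m3
Vol water = 175 / 1000 = 0.175 m3
Vol sand = 615 / (2.65 * 1000) = 0.232075 m3
Vol gravel = 1194 / (2.70 * 1000) = 0.442222 m3
Total solid + water volume = 0.978504 m3
Air = (1 - 0.978504) * 100 = 2.15%

2.15


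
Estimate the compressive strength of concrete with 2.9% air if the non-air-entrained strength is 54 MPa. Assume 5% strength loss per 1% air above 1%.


Strength loss = (2.9 - 1) * 5 = 9.5%
f'c = 54 * (1 - 9.5/100)
= 48.87 MPa

48.87


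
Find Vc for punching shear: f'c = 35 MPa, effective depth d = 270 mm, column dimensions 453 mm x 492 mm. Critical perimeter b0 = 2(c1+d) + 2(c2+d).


b0 = 2*(453 + 270) + 2*(492 + 270) = 2970 mm
Vc = 0.33 * sqrt(35) * 2970 * 270 / 1000
= 1565.55 kN

1565.55


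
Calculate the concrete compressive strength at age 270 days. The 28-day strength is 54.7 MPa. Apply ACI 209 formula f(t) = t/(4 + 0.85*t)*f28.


f(270) = 270 / (4 + 0.85 * 270) * 54.7
= 270 / 233.5 * 54.7
= 63.25 MPa

63.25


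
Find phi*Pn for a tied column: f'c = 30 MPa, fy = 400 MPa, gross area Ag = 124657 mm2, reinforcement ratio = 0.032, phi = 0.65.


Ast = rho * Ag = 0.032 * 124657 = 3989.024 mm2
phi*Pn = 0.65 * 0.80 * (0.85 * 30 * (124657 - 3989.024) + 400 * 3989.024) / 1000
= 2429.77 kN

2429.77


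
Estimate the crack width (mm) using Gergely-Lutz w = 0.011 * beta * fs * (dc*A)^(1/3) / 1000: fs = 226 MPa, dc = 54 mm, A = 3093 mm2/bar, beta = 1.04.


w = 0.011 * beta * fs * (dc * A)^(1/3) / 1000
= 0.011 * 1.04 * 226 * (54 * 3093)^(1/3) / 1000
= 0.142 mm

0.142


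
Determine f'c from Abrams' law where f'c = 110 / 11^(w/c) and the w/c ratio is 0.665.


f'c = 110 / 11^0.665
= 110 / 4.926
= 22.33 MPa

22.33


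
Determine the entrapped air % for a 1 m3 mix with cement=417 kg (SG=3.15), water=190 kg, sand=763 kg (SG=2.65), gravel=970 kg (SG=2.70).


Vol cement = 417 / (3.15 * 1000) = 0.132381 m3
Vol water = 190 / 1000 = 0.19 m3
Vol sand = 763 / (2.65 * 1000) = 0.287925 m3
Vol gravel = 970 / (2.70 * 1000) = 0.359259 m3
Total solid + water volume = 0.969565 m3
Air = (1 - 0.969565) * 100 = 3.04%

3.04


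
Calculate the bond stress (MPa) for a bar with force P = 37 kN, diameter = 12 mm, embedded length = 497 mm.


u = P / (pi * db * ld)
= 37 * 1000 / (pi * 12 * 497)
= 1.975 MPa

1.975


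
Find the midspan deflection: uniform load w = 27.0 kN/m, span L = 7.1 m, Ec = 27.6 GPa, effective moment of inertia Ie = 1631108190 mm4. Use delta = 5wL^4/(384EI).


Convert: L = 7.1 m = 7100 mm, Ec = 27.6 GPa = 27600 MPa
delta = 5 * 27.0 * 7100^4 / (384 * 27600 * 1631108190)
= 19.84 mm

19.84


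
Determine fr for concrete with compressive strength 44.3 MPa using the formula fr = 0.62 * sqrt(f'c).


fr = 0.62 * sqrt(44.3)
= 4.127 MPa

4.127


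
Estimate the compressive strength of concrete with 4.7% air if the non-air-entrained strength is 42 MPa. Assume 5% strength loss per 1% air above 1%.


Strength loss = (4.7 - 1) * 5 = 18.5%
f'c = 42 * (1 - 18.5/100)
= 34.23 MPa

34.23


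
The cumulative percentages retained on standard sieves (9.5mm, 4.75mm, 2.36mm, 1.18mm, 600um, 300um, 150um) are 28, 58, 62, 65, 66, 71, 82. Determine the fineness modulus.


FM = sum(cumulative % retained) / 100
= 432 / 100
= 4.32

4.32


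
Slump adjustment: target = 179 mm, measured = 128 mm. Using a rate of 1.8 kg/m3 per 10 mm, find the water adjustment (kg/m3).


Difference = 179 - 128 = 51 mm
Water adjustment = 51 * 1.8 / 10 = 9.2 kg/m3

9.2


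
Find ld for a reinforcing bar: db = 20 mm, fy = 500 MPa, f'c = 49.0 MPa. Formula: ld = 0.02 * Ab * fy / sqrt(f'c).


Ab = pi * 20^2 / 4 = 314.159 mm2
ld = 0.02 * 314.159 * 500 / sqrt(49.0)
= 448.8 mm

448.8


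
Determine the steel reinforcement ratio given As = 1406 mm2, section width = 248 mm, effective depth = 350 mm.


rho = As / (b * d)
= 1406 / (248 * 350)
= 0.0162

0.0162


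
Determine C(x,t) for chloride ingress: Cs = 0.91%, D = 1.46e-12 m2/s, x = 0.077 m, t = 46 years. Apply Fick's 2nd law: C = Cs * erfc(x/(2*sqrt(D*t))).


t_seconds = 46 * 365.25 * 24 * 3600 = 1451649600.0 s
arg = 0.077 / (2 * sqrt(1.46e-12 * 1451649600.0))
= 0.8363
erfc(0.8363) = 0.2369
C = 0.91 * 0.2369 = 0.2156%

0.2156


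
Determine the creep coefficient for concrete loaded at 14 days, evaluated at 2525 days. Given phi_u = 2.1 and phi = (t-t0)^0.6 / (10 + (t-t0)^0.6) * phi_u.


dt = 2525 - 14 = 2511
phi = 2511^0.6 / (10 + 2511^0.6) * 2.1
= 1.924

1.924


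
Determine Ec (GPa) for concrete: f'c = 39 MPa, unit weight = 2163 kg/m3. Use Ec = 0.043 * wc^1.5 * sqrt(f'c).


Ec = 0.043 * 2163^1.5 * sqrt(39) / 1000
= 27.01 GPa

27.01


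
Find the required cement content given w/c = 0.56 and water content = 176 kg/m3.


Cement = water / (w/c)
= 176 / 0.56
= 314.3 kg/m3

314.3


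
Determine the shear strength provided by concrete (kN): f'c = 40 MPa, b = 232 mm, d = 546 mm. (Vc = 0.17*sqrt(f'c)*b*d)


Vc = 0.17 * sqrt(40) * 232 * 546 / 1000
= 136.19 kN

136.19


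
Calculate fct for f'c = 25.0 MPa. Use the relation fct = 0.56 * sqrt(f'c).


fct = 0.56 * sqrt(25.0)
= 0.56 * 5.0
= 2.8 MPa

2.8


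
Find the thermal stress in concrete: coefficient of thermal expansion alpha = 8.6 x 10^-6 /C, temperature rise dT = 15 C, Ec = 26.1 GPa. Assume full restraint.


sigma = alpha * dT * Ec
= 8.6e-6 * 15 * 26.1 * 1000
= 3.367 MPa

3.367


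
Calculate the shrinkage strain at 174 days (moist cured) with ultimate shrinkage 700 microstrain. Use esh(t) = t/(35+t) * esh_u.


esh(174) = 174 / (35 + 174) * 700
= 174 / 209 * 700
= 582.8 microstrain

582.8


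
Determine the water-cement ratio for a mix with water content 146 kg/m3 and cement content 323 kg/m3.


w/c = water / cement
w/c = 146 / 323 = 0.452

0.452


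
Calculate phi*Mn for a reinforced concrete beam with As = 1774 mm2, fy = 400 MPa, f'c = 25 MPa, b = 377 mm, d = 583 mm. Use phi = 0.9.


a = As * fy / (0.85 * f'c * b)
= 1774 * 400 / (0.85 * 25 * 377)
= 88.5754 mm
Mn = As * fy * (d - a/2) / 10^6
= 382.2702 kN-m
phi*Mn = 0.9 * 382.2702 = 344.04 kN-m

344.04


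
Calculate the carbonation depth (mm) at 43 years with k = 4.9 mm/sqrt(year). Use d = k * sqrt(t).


depth = k * sqrt(t)
= 4.9 * sqrt(43)
= 32.13 mm

32.13


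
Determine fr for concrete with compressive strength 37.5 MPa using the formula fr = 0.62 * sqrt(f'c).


fr = 0.62 * sqrt(37.5)
= 3.797 MPa

3.797


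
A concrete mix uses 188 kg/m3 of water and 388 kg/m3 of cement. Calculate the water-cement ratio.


w/c = water / cement
w/c = 188 / 388 = 0.485

0.485


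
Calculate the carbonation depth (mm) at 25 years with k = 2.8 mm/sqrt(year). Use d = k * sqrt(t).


depth = k * sqrt(t)
= 2.8 * sqrt(25)
= 14.0 mm

14.0


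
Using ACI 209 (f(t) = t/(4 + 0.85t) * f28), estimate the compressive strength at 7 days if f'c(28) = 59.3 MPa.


f(7) = 7 / (4 + 0.85 * 7) * 59.3
= 7 / 9.95 * 59.3
= 41.72 MPa

41.72


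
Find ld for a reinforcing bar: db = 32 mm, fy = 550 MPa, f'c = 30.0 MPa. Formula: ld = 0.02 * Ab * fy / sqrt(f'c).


Ab = pi * 32^2 / 4 = 804.248 mm2
ld = 0.02 * 804.248 * 550 / sqrt(30.0)
= 1615.2 mm

1615.2


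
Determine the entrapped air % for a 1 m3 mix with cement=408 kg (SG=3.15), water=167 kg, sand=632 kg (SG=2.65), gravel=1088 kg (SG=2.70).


Vol cement = 408 / (3.15 * 1000) = 0.129524 m3
Vol water = 167 / 1000 = 0.167 m3
Vol sand = 632 / (2.65 * 1000) = 0.238491 m3
Vol gravel = 1088 / (2.70 * 1000) = 0.402963 m3
Total solid + water volume = 0.937977 m3
Air = (1 - 0.937977) * 100 = 6.2%

6.2


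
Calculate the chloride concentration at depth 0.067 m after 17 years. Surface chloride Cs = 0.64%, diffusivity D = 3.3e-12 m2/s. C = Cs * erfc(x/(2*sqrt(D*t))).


t_seconds = 17 * 365.25 * 24 * 3600 = 536479200.0 s
arg = 0.067 / (2 * sqrt(3.3e-12 * 536479200.0))
= 0.7962
erfc(0.7962) = 0.2602
C = 0.64 * 0.2602 = 0.1665%

0.1665


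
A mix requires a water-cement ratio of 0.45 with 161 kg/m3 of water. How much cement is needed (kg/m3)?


Cement = water / (w/c)
= 161 / 0.45
= 357.8 kg/m3

357.8


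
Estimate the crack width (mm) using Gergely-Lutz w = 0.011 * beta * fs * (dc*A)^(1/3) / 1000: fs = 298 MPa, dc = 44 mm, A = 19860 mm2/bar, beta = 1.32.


w = 0.011 * beta * fs * (dc * A)^(1/3) / 1000
= 0.011 * 1.32 * 298 * (44 * 19860)^(1/3) / 1000
= 0.414 mm

0.414


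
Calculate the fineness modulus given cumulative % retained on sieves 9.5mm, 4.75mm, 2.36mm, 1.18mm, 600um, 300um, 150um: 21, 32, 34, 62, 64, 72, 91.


FM = sum(cumulative % retained) / 100
= 376 / 100
= 3.76

3.76


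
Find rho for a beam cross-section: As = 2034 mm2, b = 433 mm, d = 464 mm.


rho = As / (b * d)
= 2034 / (433 * 464)
= 0.0101

0.0101


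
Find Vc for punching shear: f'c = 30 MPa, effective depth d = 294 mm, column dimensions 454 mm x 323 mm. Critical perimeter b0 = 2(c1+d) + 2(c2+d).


b0 = 2*(454 + 294) + 2*(323 + 294) = 2730 mm
Vc = 0.33 * sqrt(30) * 2730 * 294 / 1000
= 1450.72 kN

1450.72


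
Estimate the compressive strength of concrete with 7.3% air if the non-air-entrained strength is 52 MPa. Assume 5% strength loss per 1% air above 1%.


Strength loss = (7.3 - 1) * 5 = 31.5%
f'c = 52 * (1 - 31.5/100)
= 35.62 MPa

35.62


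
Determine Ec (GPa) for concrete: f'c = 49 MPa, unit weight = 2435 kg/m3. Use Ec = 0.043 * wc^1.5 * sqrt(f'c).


Ec = 0.043 * 2435^1.5 * sqrt(49) / 1000
= 36.17 GPa

36.17


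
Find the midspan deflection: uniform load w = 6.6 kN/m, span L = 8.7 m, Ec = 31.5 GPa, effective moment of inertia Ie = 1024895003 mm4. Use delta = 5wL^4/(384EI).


Convert: L = 8.7 m = 8700 mm, Ec = 31.5 GPa = 31500 MPa
delta = 5 * 6.6 * 8700^4 / (384 * 31500 * 1024895003)
= 15.25 mm

15.25


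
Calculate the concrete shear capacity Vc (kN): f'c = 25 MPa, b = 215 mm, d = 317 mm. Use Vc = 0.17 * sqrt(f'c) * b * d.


Vc = 0.17 * sqrt(25) * 215 * 317 / 1000
= 57.93 kN

57.93


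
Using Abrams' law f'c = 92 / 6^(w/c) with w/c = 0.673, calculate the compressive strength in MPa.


f'c = 92 / 6^0.673
= 92 / 3.34
= 27.55 MPa

27.55


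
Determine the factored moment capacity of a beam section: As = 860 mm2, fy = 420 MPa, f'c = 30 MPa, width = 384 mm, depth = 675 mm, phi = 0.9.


a = As * fy / (0.85 * f'c * b)
= 860 * 420 / (0.85 * 30 * 384)
= 36.8873 mm
Mn = As * fy * (d - a/2) / 10^6
= 237.1482 kN-m
phi*Mn = 0.9 * 237.1482 = 213.43 kN-m

213.43


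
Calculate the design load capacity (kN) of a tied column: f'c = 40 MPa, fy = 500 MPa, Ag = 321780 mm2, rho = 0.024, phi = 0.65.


Ast = rho * Ag = 0.024 * 321780 = 7722.72 mm2
phi*Pn = 0.65 * 0.80 * (0.85 * 40 * (321780 - 7722.72) + 500 * 7722.72) / 1000
= 7560.44 kN

7560.44


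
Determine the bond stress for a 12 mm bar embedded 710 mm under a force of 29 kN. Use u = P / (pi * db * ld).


u = P / (pi * db * ld)
= 29 * 1000 / (pi * 12 * 710)
= 1.083 MPa

1.083


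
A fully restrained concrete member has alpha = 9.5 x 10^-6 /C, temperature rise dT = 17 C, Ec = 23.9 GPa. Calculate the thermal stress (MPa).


sigma = alpha * dT * Ec
= 9.5e-6 * 17 * 23.9 * 1000
= 3.86 MPa

3.86


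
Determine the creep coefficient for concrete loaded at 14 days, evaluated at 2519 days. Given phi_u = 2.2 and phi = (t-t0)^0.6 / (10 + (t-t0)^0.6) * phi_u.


dt = 2519 - 14 = 2505
phi = 2505^0.6 / (10 + 2505^0.6) * 2.2
= 2.016

2.016


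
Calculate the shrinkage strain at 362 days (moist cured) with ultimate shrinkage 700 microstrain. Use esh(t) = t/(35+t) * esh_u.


esh(362) = 362 / (35 + 362) * 700
= 362 / 397 * 700
= 638.3 microstrain

638.3


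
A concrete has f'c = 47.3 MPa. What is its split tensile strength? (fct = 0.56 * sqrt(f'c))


fct = 0.56 * sqrt(47.3)
= 0.56 * 6.877
= 3.851 MPa

3.851


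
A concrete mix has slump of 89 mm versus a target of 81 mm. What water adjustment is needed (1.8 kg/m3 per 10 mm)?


Difference = 81 - 89 = -8 mm
Water adjustment = -8 * 1.8 / 10 = -1.4 kg/m3

-1.4


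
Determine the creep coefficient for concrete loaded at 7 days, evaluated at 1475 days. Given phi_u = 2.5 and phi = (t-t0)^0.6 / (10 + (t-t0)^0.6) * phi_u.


dt = 1475 - 7 = 1468
phi = 1468^0.6 / (10 + 1468^0.6) * 2.5
= 2.22

2.22


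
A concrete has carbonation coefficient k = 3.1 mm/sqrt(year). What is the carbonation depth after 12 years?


depth = k * sqrt(t)
= 3.1 * sqrt(12)
= 10.74 mm

10.74


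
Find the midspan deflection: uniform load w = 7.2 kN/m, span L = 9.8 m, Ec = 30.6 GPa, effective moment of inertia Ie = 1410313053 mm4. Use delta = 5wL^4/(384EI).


Convert: L = 9.8 m = 9800 mm, Ec = 30.6 GPa = 30600 MPa
delta = 5 * 7.2 * 9800^4 / (384 * 30600 * 1410313053)
= 20.04 mm

20.04


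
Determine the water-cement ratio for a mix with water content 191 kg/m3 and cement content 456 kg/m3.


w/c = water / cement
w/c = 191 / 456 = 0.419

0.419


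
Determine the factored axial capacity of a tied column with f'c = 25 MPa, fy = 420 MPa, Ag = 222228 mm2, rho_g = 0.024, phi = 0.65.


Ast = rho * Ag = 0.024 * 222228 = 5333.472 mm2
phi*Pn = 0.65 * 0.80 * (0.85 * 25 * (222228 - 5333.472) + 420 * 5333.472) / 1000
= 3561.51 kN

3561.51


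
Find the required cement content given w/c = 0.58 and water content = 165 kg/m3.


Cement = water / (w/c)
= 165 / 0.58
= 284.5 kg/m3

284.5


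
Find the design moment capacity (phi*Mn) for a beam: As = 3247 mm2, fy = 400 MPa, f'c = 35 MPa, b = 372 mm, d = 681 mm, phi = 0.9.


a = As * fy / (0.85 * f'c * b)
= 3247 * 400 / (0.85 * 35 * 372)
= 117.3579 mm
Mn = As * fy * (d - a/2) / 10^6
= 808.2706 kN-m
phi*Mn = 0.9 * 808.2706 = 727.44 kN-m

727.44


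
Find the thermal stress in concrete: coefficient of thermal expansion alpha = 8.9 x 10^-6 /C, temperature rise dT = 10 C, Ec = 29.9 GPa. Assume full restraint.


sigma = alpha * dT * Ec
= 8.9e-6 * 10 * 29.9 * 1000
= 2.661 MPa

2.661


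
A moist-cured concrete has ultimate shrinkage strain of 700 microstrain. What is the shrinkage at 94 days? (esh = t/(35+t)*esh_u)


esh(94) = 94 / (35 + 94) * 700
= 94 / 129 * 700
= 510.1 microstrain

510.1


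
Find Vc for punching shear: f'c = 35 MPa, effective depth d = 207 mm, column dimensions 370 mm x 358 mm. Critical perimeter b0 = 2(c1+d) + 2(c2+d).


b0 = 2*(370 + 207) + 2*(358 + 207) = 2284 mm
Vc = 0.33 * sqrt(35) * 2284 * 207 / 1000
= 923.03 kN

923.03


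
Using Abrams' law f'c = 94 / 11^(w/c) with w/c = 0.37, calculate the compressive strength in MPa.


f'c = 94 / 11^0.37
= 94 / 2.428
= 38.71 MPa

38.71


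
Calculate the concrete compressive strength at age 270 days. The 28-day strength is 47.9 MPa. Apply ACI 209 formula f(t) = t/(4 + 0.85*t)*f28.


f(270) = 270 / (4 + 0.85 * 270) * 47.9
= 270 / 233.5 * 47.9
= 55.39 MPa

55.39


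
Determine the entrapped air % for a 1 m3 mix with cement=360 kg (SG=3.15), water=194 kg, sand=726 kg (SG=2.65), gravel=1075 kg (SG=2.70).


Vol cement = 360 / (3.15 * 1000) = 0.114286 m3
Vol water = 194 / 1000 = 0.194 m3
Vol sand = 726 / (2.65 * 1000) = 0.273962 m3
Vol gravel = 1075 / (2.70 * 1000) = 0.398148 m3
Total solid + water volume = 0.980396 m3
Air = (1 - 0.980396) * 100 = 1.96%

1.96


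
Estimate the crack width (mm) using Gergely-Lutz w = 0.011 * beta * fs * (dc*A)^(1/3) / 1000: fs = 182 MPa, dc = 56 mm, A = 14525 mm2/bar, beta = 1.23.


w = 0.011 * beta * fs * (dc * A)^(1/3) / 1000
= 0.011 * 1.23 * 182 * (56 * 14525)^(1/3) / 1000
= 0.23 mm

0.23


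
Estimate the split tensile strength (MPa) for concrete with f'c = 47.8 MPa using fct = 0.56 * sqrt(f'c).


fct = 0.56 * sqrt(47.8)
= 0.56 * 6.914
= 3.872 MPa

3.872


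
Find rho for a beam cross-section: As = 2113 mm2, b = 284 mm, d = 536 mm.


rho = As / (b * d)
= 2113 / (284 * 536)
= 0.0139

0.0139


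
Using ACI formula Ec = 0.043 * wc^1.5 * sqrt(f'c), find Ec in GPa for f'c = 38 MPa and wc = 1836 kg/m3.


Ec = 0.043 * 1836^1.5 * sqrt(38) / 1000
= 20.85 GPa

20.85


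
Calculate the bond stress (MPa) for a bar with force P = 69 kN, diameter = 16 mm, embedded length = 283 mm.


u = P / (pi * db * ld)
= 69 * 1000 / (pi * 16 * 283)
= 4.851 MPa

4.851


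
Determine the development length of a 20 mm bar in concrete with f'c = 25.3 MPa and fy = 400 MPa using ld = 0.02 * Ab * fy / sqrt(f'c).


Ab = pi * 20^2 / 4 = 314.159 mm2
ld = 0.02 * 314.159 * 400 / sqrt(25.3)
= 499.7 mm

499.7


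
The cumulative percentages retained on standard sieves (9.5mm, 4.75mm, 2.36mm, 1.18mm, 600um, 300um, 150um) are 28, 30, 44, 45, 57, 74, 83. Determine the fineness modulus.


FM = sum(cumulative % retained) / 100
= 361 / 100
= 3.61

3.61


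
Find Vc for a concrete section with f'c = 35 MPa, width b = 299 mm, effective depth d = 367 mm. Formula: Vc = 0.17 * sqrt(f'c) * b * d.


Vc = 0.17 * sqrt(35) * 299 * 367 / 1000
= 110.36 kN

110.36


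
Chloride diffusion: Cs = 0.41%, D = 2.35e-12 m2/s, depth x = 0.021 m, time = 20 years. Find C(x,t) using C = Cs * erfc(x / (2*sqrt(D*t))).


t_seconds = 20 * 365.25 * 24 * 3600 = 631152000.0 s
arg = 0.021 / (2 * sqrt(2.35e-12 * 631152000.0))
= 0.2726
erfc(0.2726) = 0.6998
C = 0.41 * 0.6998 = 0.2869%

0.2869
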